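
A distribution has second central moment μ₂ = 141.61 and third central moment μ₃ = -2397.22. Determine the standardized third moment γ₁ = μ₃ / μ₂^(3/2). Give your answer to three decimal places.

σ = √μ₂ = √141.61 = 11.90000
σ³ = μ₂^(3/2) = 1685.15900
γ₁ = μ₃/σ³ = -2397.22 / 1685.15900 ≈ -1.423

-1.423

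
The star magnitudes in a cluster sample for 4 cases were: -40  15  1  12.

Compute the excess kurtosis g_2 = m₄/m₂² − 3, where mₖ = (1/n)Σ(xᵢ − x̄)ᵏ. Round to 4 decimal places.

-0.8291

x̄ = -3.0000
Σ(xᵢ − x̄)² = 1934.0000 ⇒ m₂ = 483.50000
Σ(xᵢ − x̄)⁴ = 2030018.0000 ⇒ m₄ = 507504.50000
m₂² = 233772.25000
g_2 = m₄/m₂² − 3 = 2.17094 − 3 ≈ -0.8291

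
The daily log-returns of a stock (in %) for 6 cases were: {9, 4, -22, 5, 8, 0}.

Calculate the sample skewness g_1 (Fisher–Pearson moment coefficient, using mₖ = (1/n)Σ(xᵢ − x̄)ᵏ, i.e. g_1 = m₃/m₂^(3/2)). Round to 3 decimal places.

-1.500

x̄ = (9 + 4 - 22 + 5 + 8 + 0) / 6 = 0.6667
deviations (xᵢ − x̄): 8.3333, 3.3333, -22.6667, 4.3333, 7.3333, -0.6667
Σ(xᵢ − x̄)² = 667.3333 ⇒ m₂ = 667.3333/6 = 111.22222
Σ(xᵢ − x̄)³ = -10554.4444 ⇒ m₃ = -10554.4444/6 = -1759.07407
m₂^(3/2) = 111.22222^(1.5) = 1172.97121
g_1 = m₃ / m₂^(3/2) = -1759.07407 / 1172.97121 ≈ -1.500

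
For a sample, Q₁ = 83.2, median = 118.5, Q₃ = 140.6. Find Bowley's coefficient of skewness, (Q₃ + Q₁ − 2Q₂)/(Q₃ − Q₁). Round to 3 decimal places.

numerator: Q₃ + Q₁ − 2Q₂ = 140.6 + 83.2 − 2×118.5 = -13.2000
denominator: Q₃ − Q₁ = 140.6 − 83.2 = 57.4000
Bowley skewness = -13.2000 / 57.4000 ≈ -0.230

-0.230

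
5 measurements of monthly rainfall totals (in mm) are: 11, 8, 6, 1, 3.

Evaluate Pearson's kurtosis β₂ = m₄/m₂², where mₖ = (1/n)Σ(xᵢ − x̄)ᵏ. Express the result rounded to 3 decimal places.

x̄ = 5.8000
Σ(xᵢ − x̄)² = 62.8000 ⇒ m₂ = 12.56000
Σ(xᵢ − x̄)⁴ = 1346.8960 ⇒ m₄ = 269.37920
m₂² = 157.75360
β₂ = m₄/m₂² = 269.37920 / 157.75360 ≈ 1.708

1.708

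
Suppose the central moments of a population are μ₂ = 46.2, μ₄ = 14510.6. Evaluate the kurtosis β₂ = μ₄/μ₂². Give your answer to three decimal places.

μ₂² = 46.2² = 2134.44000
μ₄/μ₂² = 14510.6 / 2134.44000 = 6.79832
β₂ ≈ 6.798

6.798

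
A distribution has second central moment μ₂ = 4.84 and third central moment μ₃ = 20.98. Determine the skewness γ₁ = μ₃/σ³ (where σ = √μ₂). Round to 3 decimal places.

σ = √μ₂ = √4.84 = 2.20000
σ³ = μ₂^(3/2) = 10.64800
γ₁ = μ₃/σ³ = 20.98 / 10.64800 ≈ 1.970

1.970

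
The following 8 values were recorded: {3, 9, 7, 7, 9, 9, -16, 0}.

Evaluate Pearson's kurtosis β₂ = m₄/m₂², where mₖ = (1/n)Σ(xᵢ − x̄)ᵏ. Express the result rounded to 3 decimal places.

4.581

x̄ = 3.5000
Σ(xᵢ − x̄)² = 508.0000 ⇒ m₂ = 63.50000
Σ(xᵢ − x̄)⁴ = 147785.5000 ⇒ m₄ = 18473.18750
m₂² = 4032.25000
β₂ = m₄/m₂² = 18473.18750 / 4032.25000 ≈ 4.581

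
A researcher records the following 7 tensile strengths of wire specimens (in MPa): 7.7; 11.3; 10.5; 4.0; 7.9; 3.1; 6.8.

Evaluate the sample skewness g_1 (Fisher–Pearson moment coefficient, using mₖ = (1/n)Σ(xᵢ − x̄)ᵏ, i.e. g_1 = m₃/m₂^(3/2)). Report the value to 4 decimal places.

-0.1142

x̄ = (7.7 + 11.3 + 10.5 + 4.0 + 7.9 + 3.1 + 6.8) / 7 = 7.3286
deviations (xᵢ − x̄): 0.3714, 3.9714, 3.1714, -3.3286, 0.5714, -4.2286, -0.5286
Σ(xᵢ − x̄)² = 55.5343 ⇒ m₂ = 55.5343/7 = 7.93347
Σ(xᵢ − x̄)³ = -17.8622 ⇒ m₃ = -17.8622/7 = -2.55175
m₂^(3/2) = 7.93347^(1.5) = 22.34574
g_1 = m₃ / m₂^(3/2) = -2.55175 / 22.34574 ≈ -0.1142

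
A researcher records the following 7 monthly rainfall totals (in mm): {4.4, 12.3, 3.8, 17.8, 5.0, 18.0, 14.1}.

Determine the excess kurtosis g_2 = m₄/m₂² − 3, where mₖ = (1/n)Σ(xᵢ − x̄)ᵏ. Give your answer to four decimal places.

x̄ = 10.7714
Σ(xᵢ − x̄)² = 237.5743 ⇒ m₂ = 33.93918
Σ(xᵢ − x̄)⁴ = 10418.4669 ⇒ m₄ = 1488.35242
m₂² = 1151.86819
g_2 = m₄/m₂² − 3 = 1.29212 − 3 ≈ -1.7079

-1.7079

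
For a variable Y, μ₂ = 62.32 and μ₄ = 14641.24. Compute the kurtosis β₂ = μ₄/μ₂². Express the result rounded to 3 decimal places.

3.770

μ₂² = 62.32² = 3883.78240
μ₄/μ₂² = 14641.24 / 3883.78240 = 3.76984
β₂ ≈ 3.770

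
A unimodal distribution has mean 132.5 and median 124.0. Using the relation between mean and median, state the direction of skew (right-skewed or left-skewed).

mean − median = 132.5 − 124.0 = 8.5
mean > median ⇒ the longer tail is on the right ⇒ right-skewed (positively skewed).

right-skewed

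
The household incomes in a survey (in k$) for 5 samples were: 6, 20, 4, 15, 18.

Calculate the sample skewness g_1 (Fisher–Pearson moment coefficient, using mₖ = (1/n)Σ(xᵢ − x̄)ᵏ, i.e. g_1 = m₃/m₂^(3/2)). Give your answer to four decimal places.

x̄ = (6 + 20 + 4 + 15 + 18) / 5 = 12.6000
deviations (xᵢ − x̄): -6.6000, 7.4000, -8.6000, 2.4000, 5.4000
Σ(xᵢ − x̄)² = 207.2000 ⇒ m₂ = 207.2000/5 = 41.44000
Σ(xᵢ − x̄)³ = -347.0400 ⇒ m₃ = -347.0400/5 = -69.40800
m₂^(3/2) = 41.44000^(1.5) = 266.76547
g_1 = m₃ / m₂^(3/2) = -69.40800 / 266.76547 ≈ -0.2602

-0.2602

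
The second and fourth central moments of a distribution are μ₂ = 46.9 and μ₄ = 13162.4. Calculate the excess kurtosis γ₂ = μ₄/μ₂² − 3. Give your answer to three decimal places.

2.984

μ₂² = 46.9² = 2199.61000
μ₄/μ₂² = 13162.4 / 2199.61000 = 5.98397
γ₂ = 5.98397 − 3 ≈ 2.984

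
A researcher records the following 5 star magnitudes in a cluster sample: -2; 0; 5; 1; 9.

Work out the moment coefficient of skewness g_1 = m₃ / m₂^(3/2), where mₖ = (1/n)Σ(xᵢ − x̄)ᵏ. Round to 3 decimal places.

0.517

x̄ = (-2 + 0 + 5 + 1 + 9) / 5 = 2.6000
deviations (xᵢ − x̄): -4.6000, -2.6000, 2.4000, -1.6000, 6.4000
Σ(xᵢ − x̄)² = 77.2000 ⇒ m₂ = 77.2000/5 = 15.44000
Σ(xᵢ − x̄)³ = 156.9600 ⇒ m₃ = 156.9600/5 = 31.39200
m₂^(3/2) = 15.44000^(1.5) = 60.66957
g_1 = m₃ / m₂^(3/2) = 31.39200 / 60.66957 ≈ 0.517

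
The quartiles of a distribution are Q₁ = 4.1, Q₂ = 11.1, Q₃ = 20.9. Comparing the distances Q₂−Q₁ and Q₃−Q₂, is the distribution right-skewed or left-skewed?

Q₂ − Q₁ = 7.0;  Q₃ − Q₂ = 9.8
Q₃ − Q₂ > Q₂ − Q₁ ⇒ the upper half is more spread out ⇒ right-skewed.

right-skewed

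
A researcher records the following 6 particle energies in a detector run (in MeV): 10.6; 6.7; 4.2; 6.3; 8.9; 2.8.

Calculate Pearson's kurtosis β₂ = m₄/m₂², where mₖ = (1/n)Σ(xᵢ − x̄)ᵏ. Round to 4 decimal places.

1.8256

x̄ = 6.5833
Σ(xᵢ − x̄)² = 41.5883 ⇒ m₂ = 6.93139
Σ(xᵢ − x̄)⁴ = 526.2491 ⇒ m₄ = 87.70819
m₂² = 48.04415
β₂ = m₄/m₂² = 87.70819 / 48.04415 ≈ 1.8256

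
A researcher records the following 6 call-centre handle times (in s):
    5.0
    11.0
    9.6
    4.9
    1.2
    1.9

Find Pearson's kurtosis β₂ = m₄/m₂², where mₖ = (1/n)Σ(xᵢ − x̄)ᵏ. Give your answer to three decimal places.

x̄ = 5.6000
Σ(xᵢ − x̄)² = 79.0600 ⇒ m₂ = 13.17667
Σ(xᵢ − x̄)⁴ = 1668.9010 ⇒ m₄ = 278.15017
m₂² = 173.62454
β₂ = m₄/m₂² = 278.15017 / 173.62454 ≈ 1.602

1.602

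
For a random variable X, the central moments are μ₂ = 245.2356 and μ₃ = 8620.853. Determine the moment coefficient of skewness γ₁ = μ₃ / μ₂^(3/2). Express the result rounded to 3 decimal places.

2.245

σ = √μ₂ = √245.2356 = 15.66000
σ³ = μ₂^(3/2) = 3840.38950
γ₁ = μ₃/σ³ = 8620.853 / 3840.38950 ≈ 2.245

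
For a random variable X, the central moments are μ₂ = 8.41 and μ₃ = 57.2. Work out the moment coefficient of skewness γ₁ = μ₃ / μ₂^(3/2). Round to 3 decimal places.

2.345

σ = √μ₂ = √8.41 = 2.90000
σ³ = μ₂^(3/2) = 24.38900
γ₁ = μ₃/σ³ = 57.2 / 24.38900 ≈ 2.345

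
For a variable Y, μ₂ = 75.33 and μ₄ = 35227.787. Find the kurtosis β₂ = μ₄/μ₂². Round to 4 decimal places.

μ₂² = 75.33² = 5674.60890
μ₄/μ₂² = 35227.787 / 5674.60890 = 6.20797
β₂ ≈ 6.2080

6.2080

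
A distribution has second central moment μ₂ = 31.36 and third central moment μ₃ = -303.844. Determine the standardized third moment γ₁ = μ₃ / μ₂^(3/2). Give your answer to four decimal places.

σ = √μ₂ = √31.36 = 5.60000
σ³ = μ₂^(3/2) = 175.61600
γ₁ = μ₃/σ³ = -303.844 / 175.61600 ≈ -1.7302

-1.7302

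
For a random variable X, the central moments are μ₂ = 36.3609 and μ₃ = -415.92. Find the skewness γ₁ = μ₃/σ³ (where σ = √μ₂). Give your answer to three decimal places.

σ = √μ₂ = √36.3609 = 6.03000
σ³ = μ₂^(3/2) = 219.25623
γ₁ = μ₃/σ³ = -415.92 / 219.25623 ≈ -1.897

-1.897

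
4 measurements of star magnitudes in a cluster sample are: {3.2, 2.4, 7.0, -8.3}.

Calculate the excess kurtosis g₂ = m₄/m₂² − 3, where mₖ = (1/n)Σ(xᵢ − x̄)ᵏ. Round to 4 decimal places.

x̄ = 1.0750
Σ(xᵢ − x̄)² = 129.2675 ⇒ m₂ = 32.31688
Σ(xᵢ − x̄)⁴ = 8980.6400 ⇒ m₄ = 2245.15999
m₂² = 1044.38041
g₂ = m₄/m₂² − 3 = 2.14975 − 3 ≈ -0.8502

-0.8502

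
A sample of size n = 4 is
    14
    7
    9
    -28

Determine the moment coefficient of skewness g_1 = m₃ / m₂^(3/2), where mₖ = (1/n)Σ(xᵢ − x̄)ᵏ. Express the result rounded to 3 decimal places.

x̄ = (14 + 7 + 9 - 28) / 4 = 0.5000
deviations (xᵢ − x̄): 13.5000, 6.5000, 8.5000, -28.5000
Σ(xᵢ − x̄)² = 1109.0000 ⇒ m₂ = 1109.0000/4 = 277.25000
Σ(xᵢ − x̄)³ = -19800.0000 ⇒ m₃ = -19800.0000/4 = -4950.00000
m₂^(3/2) = 277.25000^(1.5) = 4616.44145
g_1 = m₃ / m₂^(3/2) = -4950.00000 / 4616.44145 ≈ -1.072

-1.072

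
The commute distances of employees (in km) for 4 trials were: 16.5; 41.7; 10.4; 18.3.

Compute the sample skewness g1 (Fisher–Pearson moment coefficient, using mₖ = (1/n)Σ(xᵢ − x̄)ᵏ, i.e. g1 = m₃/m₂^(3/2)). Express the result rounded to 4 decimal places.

x̄ = (16.5 + 41.7 + 10.4 + 18.3) / 4 = 21.7250
deviations (xᵢ − x̄): -5.2250, 19.9750, -11.3250, -3.4250
Σ(xᵢ − x̄)² = 566.2875 ⇒ m₂ = 566.2875/4 = 141.57188
Σ(xᵢ − x̄)³ = 6334.7194 ⇒ m₃ = 6334.7194/4 = 1583.67984
m₂^(3/2) = 141.57188^(1.5) = 1684.47851
g1 = m₃ / m₂^(3/2) = 1583.67984 / 1684.47851 ≈ 0.9402

0.9402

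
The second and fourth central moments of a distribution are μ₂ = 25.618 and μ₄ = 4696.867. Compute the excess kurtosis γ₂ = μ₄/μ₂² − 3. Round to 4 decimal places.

4.1568

μ₂² = 25.618² = 656.28192
μ₄/μ₂² = 4696.867 / 656.28192 = 7.15678
γ₂ = 7.15678 − 3 ≈ 4.1568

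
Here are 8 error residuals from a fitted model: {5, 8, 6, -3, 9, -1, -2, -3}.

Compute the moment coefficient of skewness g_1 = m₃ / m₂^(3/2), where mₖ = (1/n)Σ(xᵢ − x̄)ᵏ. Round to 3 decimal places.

x̄ = (5 + 8 + 6 - 3 + 9 - 1 - 2 - 3) / 8 = 2.3750
deviations (xᵢ − x̄): 2.6250, 5.6250, 3.6250, -5.3750, 6.6250, -3.3750, -4.3750, -5.3750
Σ(xᵢ − x̄)² = 183.8750 ⇒ m₂ = 183.8750/8 = 22.98438
Σ(xᵢ − x̄)³ = 101.7188 ⇒ m₃ = 101.7188/8 = 12.71484
m₂^(3/2) = 22.98438^(1.5) = 110.19174
g_1 = m₃ / m₂^(3/2) = 12.71484 / 110.19174 ≈ 0.115

0.115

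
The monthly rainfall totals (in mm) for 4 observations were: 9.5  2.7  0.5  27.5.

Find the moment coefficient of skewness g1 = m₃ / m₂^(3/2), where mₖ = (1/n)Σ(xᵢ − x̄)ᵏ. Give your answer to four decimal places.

x̄ = (9.5 + 2.7 + 0.5 + 27.5) / 4 = 10.0500
deviations (xᵢ − x̄): -0.5500, -7.3500, -9.5500, 17.4500
Σ(xᵢ − x̄)² = 450.0300 ⇒ m₂ = 450.0300/4 = 112.50750
Σ(xᵢ − x̄)³ = 4045.3530 ⇒ m₃ = 4045.3530/4 = 1011.33825
m₂^(3/2) = 112.50750^(1.5) = 1193.36202
g1 = m₃ / m₂^(3/2) = 1011.33825 / 1193.36202 ≈ 0.8475

0.8475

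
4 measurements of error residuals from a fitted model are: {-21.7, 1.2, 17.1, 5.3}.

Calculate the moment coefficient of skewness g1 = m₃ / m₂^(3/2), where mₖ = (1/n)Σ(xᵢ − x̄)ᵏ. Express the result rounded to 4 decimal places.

x̄ = (-21.7 + 1.2 + 17.1 + 5.3) / 4 = 0.4750
deviations (xᵢ − x̄): -22.1750, 0.7250, 16.6250, 4.8250
Σ(xᵢ − x̄)² = 791.9275 ⇒ m₂ = 791.9275/4 = 197.98188
Σ(xᵢ − x̄)³ = -6196.4224 ⇒ m₃ = -6196.4224/4 = -1549.10559
m₂^(3/2) = 197.98188^(1.5) = 2785.72441
g1 = m₃ / m₂^(3/2) = -1549.10559 / 2785.72441 ≈ -0.5561

-0.5561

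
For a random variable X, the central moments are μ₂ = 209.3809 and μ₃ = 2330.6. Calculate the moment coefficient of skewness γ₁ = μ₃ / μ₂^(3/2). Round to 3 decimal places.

0.769

σ = √μ₂ = √209.3809 = 14.47000
σ³ = μ₂^(3/2) = 3029.74162
γ₁ = μ₃/σ³ = 2330.6 / 3029.74162 ≈ 0.769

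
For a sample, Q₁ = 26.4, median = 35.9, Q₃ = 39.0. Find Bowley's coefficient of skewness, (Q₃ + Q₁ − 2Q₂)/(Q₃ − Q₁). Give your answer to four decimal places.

numerator: Q₃ + Q₁ − 2Q₂ = 39.0 + 26.4 − 2×35.9 = -6.4000
denominator: Q₃ − Q₁ = 39.0 − 26.4 = 12.6000
Bowley skewness = -6.4000 / 12.6000 ≈ -0.5079

-0.5079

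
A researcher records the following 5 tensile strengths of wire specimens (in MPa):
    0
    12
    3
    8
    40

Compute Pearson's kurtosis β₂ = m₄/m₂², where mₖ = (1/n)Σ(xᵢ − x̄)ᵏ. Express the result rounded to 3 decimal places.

2.855

x̄ = 12.6000
Σ(xᵢ − x̄)² = 1023.2000 ⇒ m₂ = 204.64000
Σ(xᵢ − x̄)⁴ = 597786.6560 ⇒ m₄ = 119557.33120
m₂² = 41877.52960
β₂ = m₄/m₂² = 119557.33120 / 41877.52960 ≈ 2.855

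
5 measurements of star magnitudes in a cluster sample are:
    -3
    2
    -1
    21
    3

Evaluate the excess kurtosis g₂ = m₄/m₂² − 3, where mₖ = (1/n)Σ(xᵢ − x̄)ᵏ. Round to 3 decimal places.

-0.040

x̄ = 4.4000
Σ(xᵢ − x̄)² = 367.2000 ⇒ m₂ = 73.44000
Σ(xᵢ − x̄)⁴ = 79819.2960 ⇒ m₄ = 15963.85920
m₂² = 5393.43360
g₂ = m₄/m₂² − 3 = 2.95987 − 3 ≈ -0.040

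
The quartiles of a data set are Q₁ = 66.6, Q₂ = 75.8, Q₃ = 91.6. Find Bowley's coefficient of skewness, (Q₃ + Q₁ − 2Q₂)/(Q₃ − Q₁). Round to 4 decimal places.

numerator: Q₃ + Q₁ − 2Q₂ = 91.6 + 66.6 − 2×75.8 = 6.6000
denominator: Q₃ − Q₁ = 91.6 − 66.6 = 25.0000
Bowley skewness = 6.6000 / 25.0000 ≈ 0.2640

0.2640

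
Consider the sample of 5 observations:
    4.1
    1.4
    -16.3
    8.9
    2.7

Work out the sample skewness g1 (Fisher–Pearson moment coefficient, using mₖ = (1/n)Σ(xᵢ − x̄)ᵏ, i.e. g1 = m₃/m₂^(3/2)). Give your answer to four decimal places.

-1.1625

x̄ = (4.1 + 1.4 - 16.3 + 8.9 + 2.7) / 5 = 0.1600
deviations (xᵢ − x̄): 3.9400, 1.2400, -16.4600, 8.7400, 2.5400
Σ(xᵢ − x̄)² = 370.8320 ⇒ m₂ = 370.8320/5 = 74.16640
Σ(xᵢ − x̄)³ = -3712.4498 ⇒ m₃ = -3712.4498/5 = -742.48997
m₂^(3/2) = 74.16640^(1.5) = 638.72042
g1 = m₃ / m₂^(3/2) = -742.48997 / 638.72042 ≈ -1.1625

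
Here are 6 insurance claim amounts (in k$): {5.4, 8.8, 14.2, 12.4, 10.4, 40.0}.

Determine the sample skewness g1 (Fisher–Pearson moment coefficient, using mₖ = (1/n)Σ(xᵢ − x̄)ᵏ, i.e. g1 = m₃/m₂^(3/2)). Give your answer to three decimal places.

1.553

x̄ = (5.4 + 8.8 + 14.2 + 12.4 + 10.4 + 40.0) / 6 = 15.2000
deviations (xᵢ − x̄): -9.8000, -6.4000, -1.0000, -2.8000, -4.8000, 24.8000
Σ(xᵢ − x̄)² = 783.9200 ⇒ m₂ = 783.9200/6 = 130.65333
Σ(xᵢ − x̄)³ = 13916.1120 ⇒ m₃ = 13916.1120/6 = 2319.35200
m₂^(3/2) = 130.65333^(1.5) = 1493.41580
g1 = m₃ / m₂^(3/2) = 2319.35200 / 1493.41580 ≈ 1.553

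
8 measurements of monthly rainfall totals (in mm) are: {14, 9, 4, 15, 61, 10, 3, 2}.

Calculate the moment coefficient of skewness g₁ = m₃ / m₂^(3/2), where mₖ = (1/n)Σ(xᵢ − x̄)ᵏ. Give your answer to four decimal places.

1.9858

x̄ = (14 + 9 + 4 + 15 + 61 + 10 + 3 + 2) / 8 = 14.7500
deviations (xᵢ − x̄): -0.7500, -5.7500, -10.7500, 0.2500, 46.2500, -4.7500, -11.7500, -12.7500
Σ(xᵢ − x̄)² = 2611.5000 ⇒ m₂ = 2611.5000/8 = 326.43750
Σ(xᵢ − x̄)³ = 93696.7500 ⇒ m₃ = 93696.7500/8 = 11712.09375
m₂^(3/2) = 326.43750^(1.5) = 5897.93612
g₁ = m₃ / m₂^(3/2) = 11712.09375 / 5897.93612 ≈ 1.9858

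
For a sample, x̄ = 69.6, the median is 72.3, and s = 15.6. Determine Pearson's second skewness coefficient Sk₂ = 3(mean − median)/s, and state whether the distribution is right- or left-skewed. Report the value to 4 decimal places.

Sk₂ = 3(69.6 − 72.3) / 15.6 = 3 × -2.7000 / 15.6
    = -8.1000 / 15.6 ≈ -0.5192
Sk₂ < 0 ⇒ mean < median ⇒ left-skewed (negative skew).

-0.5192, left-skewed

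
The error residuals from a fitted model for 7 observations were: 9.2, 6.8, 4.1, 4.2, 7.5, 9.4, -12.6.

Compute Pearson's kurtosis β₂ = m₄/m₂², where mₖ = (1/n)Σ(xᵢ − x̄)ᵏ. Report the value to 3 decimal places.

4.477

x̄ = 4.0857
Σ(xᵢ − x̄)² = 351.8486 ⇒ m₂ = 50.26408
Σ(xᵢ − x̄)⁴ = 79185.7263 ⇒ m₄ = 11312.24661
m₂² = 2526.47790
β₂ = m₄/m₂² = 11312.24661 / 2526.47790 ≈ 4.477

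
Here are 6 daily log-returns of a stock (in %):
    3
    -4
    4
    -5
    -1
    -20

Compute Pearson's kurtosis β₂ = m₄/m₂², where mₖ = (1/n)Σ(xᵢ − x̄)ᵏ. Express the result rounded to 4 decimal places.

x̄ = -3.8333
Σ(xᵢ − x̄)² = 378.8333 ⇒ m₂ = 63.13889
Σ(xᵢ − x̄)⁴ = 74321.4861 ⇒ m₄ = 12386.91435
m₂² = 3986.51929
β₂ = m₄/m₂² = 12386.91435 / 3986.51929 ≈ 3.1072

3.1072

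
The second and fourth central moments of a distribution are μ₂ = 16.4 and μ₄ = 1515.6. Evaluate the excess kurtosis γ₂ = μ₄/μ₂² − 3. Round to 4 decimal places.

μ₂² = 16.4² = 268.96000
μ₄/μ₂² = 1515.6 / 268.96000 = 5.63504
γ₂ = 5.63504 − 3 ≈ 2.6350

2.6350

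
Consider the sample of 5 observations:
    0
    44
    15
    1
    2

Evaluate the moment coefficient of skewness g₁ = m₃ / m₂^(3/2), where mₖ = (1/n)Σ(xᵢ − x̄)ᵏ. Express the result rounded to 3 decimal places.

x̄ = (0 + 44 + 15 + 1 + 2) / 5 = 12.4000
deviations (xᵢ − x̄): -12.4000, 31.6000, 2.6000, -11.4000, -10.4000
Σ(xᵢ − x̄)² = 1397.2000 ⇒ m₂ = 1397.2000/5 = 279.44000
Σ(xᵢ − x̄)³ = 27059.0400 ⇒ m₃ = 27059.0400/5 = 5411.80800
m₂^(3/2) = 279.44000^(1.5) = 4671.24729
g₁ = m₃ / m₂^(3/2) = 5411.80800 / 4671.24729 ≈ 1.159

1.159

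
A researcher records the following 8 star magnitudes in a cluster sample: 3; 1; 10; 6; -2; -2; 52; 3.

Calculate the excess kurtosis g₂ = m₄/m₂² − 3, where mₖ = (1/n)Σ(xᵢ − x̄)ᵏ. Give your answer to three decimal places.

x̄ = 8.8750
Σ(xᵢ − x̄)² = 2236.8750 ⇒ m₂ = 279.60938
Σ(xᵢ − x̄)⁴ = 3493000.2129 ⇒ m₄ = 436625.02661
m₂² = 78181.40259
g₂ = m₄/m₂² − 3 = 5.58477 − 3 ≈ 2.585

2.585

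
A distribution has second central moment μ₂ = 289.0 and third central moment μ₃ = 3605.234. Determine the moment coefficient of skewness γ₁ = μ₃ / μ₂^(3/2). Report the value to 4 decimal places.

σ = √μ₂ = √289.0 = 17.00000
σ³ = μ₂^(3/2) = 4913.00000
γ₁ = μ₃/σ³ = 3605.234 / 4913.00000 ≈ 0.7338

0.7338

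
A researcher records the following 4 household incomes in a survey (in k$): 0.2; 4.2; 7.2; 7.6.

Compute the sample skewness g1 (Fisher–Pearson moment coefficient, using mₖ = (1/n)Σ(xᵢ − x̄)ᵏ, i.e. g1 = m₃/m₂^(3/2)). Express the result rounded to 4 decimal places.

x̄ = (0.2 + 4.2 + 7.2 + 7.6) / 4 = 4.8000
deviations (xᵢ − x̄): -4.6000, -0.6000, 2.4000, 2.8000
Σ(xᵢ − x̄)² = 35.1200 ⇒ m₂ = 35.1200/4 = 8.78000
Σ(xᵢ − x̄)³ = -61.7760 ⇒ m₃ = -61.7760/4 = -15.44400
m₂^(3/2) = 8.78000^(1.5) = 26.01607
g1 = m₃ / m₂^(3/2) = -15.44400 / 26.01607 ≈ -0.5936

-0.5936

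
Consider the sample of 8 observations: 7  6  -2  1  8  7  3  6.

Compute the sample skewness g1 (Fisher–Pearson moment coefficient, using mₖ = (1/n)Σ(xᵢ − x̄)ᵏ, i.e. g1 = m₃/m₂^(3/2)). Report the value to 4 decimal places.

x̄ = (7 + 6 - 2 + 1 + 8 + 7 + 3 + 6) / 8 = 4.5000
deviations (xᵢ − x̄): 2.5000, 1.5000, -6.5000, -3.5000, 3.5000, 2.5000, -1.5000, 1.5000
Σ(xᵢ − x̄)² = 86.0000 ⇒ m₂ = 86.0000/8 = 10.75000
Σ(xᵢ − x̄)³ = -240.0000 ⇒ m₃ = -240.0000/8 = -30.00000
m₂^(3/2) = 10.75000^(1.5) = 35.24623
g1 = m₃ / m₂^(3/2) = -30.00000 / 35.24623 ≈ -0.8512

-0.8512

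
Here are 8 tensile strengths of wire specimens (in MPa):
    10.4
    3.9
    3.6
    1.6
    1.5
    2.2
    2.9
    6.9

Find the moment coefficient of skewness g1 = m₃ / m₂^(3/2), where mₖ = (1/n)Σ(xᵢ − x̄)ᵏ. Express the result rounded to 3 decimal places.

1.191

x̄ = (10.4 + 3.9 + 3.6 + 1.6 + 1.5 + 2.2 + 2.9 + 6.9) / 8 = 4.1250
deviations (xᵢ − x̄): 6.2750, -0.2250, -0.5250, -2.5250, -2.6250, -1.9250, -1.2250, 2.7750
Σ(xᵢ − x̄)² = 65.8750 ⇒ m₂ = 65.8750/8 = 8.23438
Σ(xᵢ − x̄)³ = 225.1373 ⇒ m₃ = 225.1373/8 = 28.14216
m₂^(3/2) = 8.23438^(1.5) = 23.62903
g1 = m₃ / m₂^(3/2) = 28.14216 / 23.62903 ≈ 1.191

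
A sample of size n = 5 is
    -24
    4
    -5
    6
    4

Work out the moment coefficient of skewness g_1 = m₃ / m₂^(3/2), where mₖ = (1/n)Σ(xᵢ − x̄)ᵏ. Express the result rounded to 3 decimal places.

-1.127

x̄ = (-24 + 4 - 5 + 6 + 4) / 5 = -3.0000
deviations (xᵢ − x̄): -21.0000, 7.0000, -2.0000, 9.0000, 7.0000
Σ(xᵢ − x̄)² = 624.0000 ⇒ m₂ = 624.0000/5 = 124.80000
Σ(xᵢ − x̄)³ = -7854.0000 ⇒ m₃ = -7854.0000/5 = -1570.80000
m₂^(3/2) = 124.80000^(1.5) = 1394.18973
g_1 = m₃ / m₂^(3/2) = -1570.80000 / 1394.18973 ≈ -1.127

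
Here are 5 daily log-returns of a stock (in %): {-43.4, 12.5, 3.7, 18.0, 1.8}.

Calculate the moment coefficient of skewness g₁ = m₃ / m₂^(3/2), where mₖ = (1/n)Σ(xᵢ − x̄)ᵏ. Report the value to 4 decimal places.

-1.2282

x̄ = (-43.4 + 12.5 + 3.7 + 18.0 + 1.8) / 5 = -1.4800
deviations (xᵢ − x̄): -41.9200, 13.9800, 5.1800, 19.4800, 3.2800
Σ(xᵢ − x̄)² = 2369.7880 ⇒ m₂ = 2369.7880/5 = 473.95760
Σ(xᵢ − x̄)³ = -63366.8263 ⇒ m₃ = -63366.8263/5 = -12673.36526
m₂^(3/2) = 473.95760^(1.5) = 10318.32582
g₁ = m₃ / m₂^(3/2) = -12673.36526 / 10318.32582 ≈ -1.2282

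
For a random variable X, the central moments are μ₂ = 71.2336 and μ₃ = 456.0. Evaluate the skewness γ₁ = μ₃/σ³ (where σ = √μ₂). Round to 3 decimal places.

σ = √μ₂ = √71.2336 = 8.44000
σ³ = μ₂^(3/2) = 601.21158
γ₁ = μ₃/σ³ = 456.0 / 601.21158 ≈ 0.758

0.758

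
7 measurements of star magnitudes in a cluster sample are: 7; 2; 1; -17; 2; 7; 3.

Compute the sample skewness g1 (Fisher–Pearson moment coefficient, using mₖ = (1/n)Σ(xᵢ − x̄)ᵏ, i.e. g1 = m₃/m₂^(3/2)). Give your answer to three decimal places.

x̄ = (7 + 2 + 1 - 17 + 2 + 7 + 3) / 7 = 0.7143
deviations (xᵢ − x̄): 6.2857, 1.2857, 0.2857, -17.7143, 1.2857, 6.2857, 2.2857
Σ(xᵢ − x̄)² = 401.4286 ⇒ m₂ = 401.4286/7 = 57.34694
Σ(xᵢ − x̄)³ = -5045.7551 ⇒ m₃ = -5045.7551/7 = -720.82216
m₂^(3/2) = 57.34694^(1.5) = 434.27553
g1 = m₃ / m₂^(3/2) = -720.82216 / 434.27553 ≈ -1.660

-1.660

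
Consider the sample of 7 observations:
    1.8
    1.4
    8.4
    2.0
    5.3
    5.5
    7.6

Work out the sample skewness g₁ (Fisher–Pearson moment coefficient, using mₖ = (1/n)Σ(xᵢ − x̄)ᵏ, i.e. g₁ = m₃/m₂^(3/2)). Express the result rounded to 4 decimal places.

0.1129

x̄ = (1.8 + 1.4 + 8.4 + 2.0 + 5.3 + 5.5 + 7.6) / 7 = 4.5714
deviations (xᵢ − x̄): -2.7714, -3.1714, 3.8286, -2.5714, 0.7286, 0.9286, 3.0286
Σ(xᵢ − x̄)² = 49.5743 ⇒ m₂ = 49.5743/7 = 7.08204
Σ(xᵢ − x̄)³ = 14.8974 ⇒ m₃ = 14.8974/7 = 2.12820
m₂^(3/2) = 7.08204^(1.5) = 18.84680
g₁ = m₃ / m₂^(3/2) = 2.12820 / 18.84680 ≈ 0.1129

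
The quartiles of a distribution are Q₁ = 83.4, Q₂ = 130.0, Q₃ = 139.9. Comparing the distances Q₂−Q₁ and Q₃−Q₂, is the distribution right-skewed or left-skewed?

left-skewed

Q₂ − Q₁ = 46.6;  Q₃ − Q₂ = 9.9
Q₂ − Q₁ > Q₃ − Q₂ ⇒ the lower half is more spread out ⇒ left-skewed.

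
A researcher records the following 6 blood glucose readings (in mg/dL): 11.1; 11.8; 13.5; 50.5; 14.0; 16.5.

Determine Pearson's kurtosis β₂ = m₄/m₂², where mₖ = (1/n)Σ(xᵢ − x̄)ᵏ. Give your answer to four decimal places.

x̄ = 19.5667
Σ(xᵢ − x̄)² = 1166.0733 ⇒ m₂ = 194.34556
Σ(xᵢ − x̄)⁴ = 926782.8724 ⇒ m₄ = 154463.81206
m₂² = 37770.19496
β₂ = m₄/m₂² = 154463.81206 / 37770.19496 ≈ 4.0896

4.0896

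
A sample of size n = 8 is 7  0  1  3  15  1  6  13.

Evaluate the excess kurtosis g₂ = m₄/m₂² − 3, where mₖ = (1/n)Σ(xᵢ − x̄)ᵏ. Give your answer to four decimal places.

x̄ = 5.7500
Σ(xᵢ − x̄)² = 225.5000 ⇒ m₂ = 28.18750
Σ(xᵢ − x̄)⁴ = 12254.6563 ⇒ m₄ = 1531.83203
m₂² = 794.53516
g₂ = m₄/m₂² − 3 = 1.92796 − 3 ≈ -1.0720

-1.0720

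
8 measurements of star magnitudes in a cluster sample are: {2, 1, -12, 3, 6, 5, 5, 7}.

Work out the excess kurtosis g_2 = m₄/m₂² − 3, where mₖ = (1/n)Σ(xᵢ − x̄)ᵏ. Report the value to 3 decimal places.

1.939

x̄ = 2.1250
Σ(xᵢ − x̄)² = 256.8750 ⇒ m₂ = 32.10938
Σ(xᵢ − x̄)⁴ = 40735.5879 ⇒ m₄ = 5091.94849
m₂² = 1031.01196
g_2 = m₄/m₂² − 3 = 4.93879 − 3 ≈ 1.939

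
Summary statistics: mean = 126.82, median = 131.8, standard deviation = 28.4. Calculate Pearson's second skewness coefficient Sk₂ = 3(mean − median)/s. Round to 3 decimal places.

Sk₂ = 3(126.82 − 131.8) / 28.4 = 3 × -4.9800 / 28.4
    = -14.9400 / 28.4 ≈ -0.526

-0.526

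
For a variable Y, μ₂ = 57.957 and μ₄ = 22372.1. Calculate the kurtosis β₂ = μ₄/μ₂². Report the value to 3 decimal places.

μ₂² = 57.957² = 3359.01385
μ₄/μ₂² = 22372.1 / 3359.01385 = 6.66032
β₂ ≈ 6.660

6.660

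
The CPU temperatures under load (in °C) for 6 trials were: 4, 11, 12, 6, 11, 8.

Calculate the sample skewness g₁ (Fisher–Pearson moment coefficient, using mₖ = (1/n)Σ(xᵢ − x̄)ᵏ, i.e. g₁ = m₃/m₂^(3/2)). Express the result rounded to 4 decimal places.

-0.3892

x̄ = (4 + 11 + 12 + 6 + 11 + 8) / 6 = 8.6667
deviations (xᵢ − x̄): -4.6667, 2.3333, 3.3333, -2.6667, 2.3333, -0.6667
Σ(xᵢ − x̄)² = 51.3333 ⇒ m₂ = 51.3333/6 = 8.55556
Σ(xᵢ − x̄)³ = -58.4444 ⇒ m₃ = -58.4444/6 = -9.74074
m₂^(3/2) = 8.55556^(1.5) = 25.02490
g₁ = m₃ / m₂^(3/2) = -9.74074 / 25.02490 ≈ -0.3892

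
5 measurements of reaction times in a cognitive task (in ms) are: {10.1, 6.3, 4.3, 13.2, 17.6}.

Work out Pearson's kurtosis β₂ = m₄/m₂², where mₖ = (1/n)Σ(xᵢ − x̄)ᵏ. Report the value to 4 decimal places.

x̄ = 10.3000
Σ(xᵢ − x̄)² = 113.7400 ⇒ m₂ = 22.74800
Σ(xᵢ − x̄)⁴ = 4462.5538 ⇒ m₄ = 892.51076
m₂² = 517.47150
β₂ = m₄/m₂² = 892.51076 / 517.47150 ≈ 1.7248

1.7248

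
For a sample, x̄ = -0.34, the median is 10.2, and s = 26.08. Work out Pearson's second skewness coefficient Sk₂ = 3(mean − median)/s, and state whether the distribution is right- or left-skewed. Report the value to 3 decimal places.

-1.212, left-skewed

Sk₂ = 3(-0.34 − 10.2) / 26.08 = 3 × -10.5400 / 26.08
    = -31.6200 / 26.08 ≈ -1.212
Sk₂ < 0 ⇒ mean < median ⇒ left-skewed (negative skew).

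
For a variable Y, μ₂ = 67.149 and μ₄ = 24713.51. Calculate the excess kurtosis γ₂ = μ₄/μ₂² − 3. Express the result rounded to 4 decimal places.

μ₂² = 67.149² = 4508.98820
μ₄/μ₂² = 24713.51 / 4508.98820 = 5.48094
γ₂ = 5.48094 − 3 ≈ 2.4809

2.4809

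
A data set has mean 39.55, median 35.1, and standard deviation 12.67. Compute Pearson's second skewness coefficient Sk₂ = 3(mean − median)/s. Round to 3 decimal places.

1.054

Sk₂ = 3(39.55 − 35.1) / 12.67 = 3 × 4.4500 / 12.67
    = 13.3500 / 12.67 ≈ 1.054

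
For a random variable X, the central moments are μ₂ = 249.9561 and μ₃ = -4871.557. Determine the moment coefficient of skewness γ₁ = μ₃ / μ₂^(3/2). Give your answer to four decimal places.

-1.2327

σ = √μ₂ = √249.9561 = 15.81000
σ³ = μ₂^(3/2) = 3951.80594
γ₁ = μ₃/σ³ = -4871.557 / 3951.80594 ≈ -1.2327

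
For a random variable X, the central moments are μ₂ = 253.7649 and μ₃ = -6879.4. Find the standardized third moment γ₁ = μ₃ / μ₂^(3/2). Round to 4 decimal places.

σ = √μ₂ = √253.7649 = 15.93000
σ³ = μ₂^(3/2) = 4042.47486
γ₁ = μ₃/σ³ = -6879.4 / 4042.47486 ≈ -1.7018

-1.7018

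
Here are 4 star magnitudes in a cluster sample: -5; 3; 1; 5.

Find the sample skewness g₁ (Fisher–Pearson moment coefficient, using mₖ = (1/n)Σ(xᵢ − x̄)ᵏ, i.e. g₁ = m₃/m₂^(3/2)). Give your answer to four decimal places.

-0.6872

x̄ = (-5 + 3 + 1 + 5) / 4 = 1.0000
deviations (xᵢ − x̄): -6.0000, 2.0000, 0.0000, 4.0000
Σ(xᵢ − x̄)² = 56.0000 ⇒ m₂ = 56.0000/4 = 14.00000
Σ(xᵢ − x̄)³ = -144.0000 ⇒ m₃ = -144.0000/4 = -36.00000
m₂^(3/2) = 14.00000^(1.5) = 52.38320
g₁ = m₃ / m₂^(3/2) = -36.00000 / 52.38320 ≈ -0.6872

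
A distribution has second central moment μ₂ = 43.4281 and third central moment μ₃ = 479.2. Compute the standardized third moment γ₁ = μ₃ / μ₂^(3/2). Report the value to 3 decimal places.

1.674

σ = √μ₂ = √43.4281 = 6.59000
σ³ = μ₂^(3/2) = 286.19118
γ₁ = μ₃/σ³ = 479.2 / 286.19118 ≈ 1.674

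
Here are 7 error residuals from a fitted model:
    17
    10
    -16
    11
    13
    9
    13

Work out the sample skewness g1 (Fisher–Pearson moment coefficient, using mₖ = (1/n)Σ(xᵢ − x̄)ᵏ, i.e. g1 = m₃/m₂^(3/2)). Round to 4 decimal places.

-1.7933

x̄ = (17 + 10 - 16 + 11 + 13 + 9 + 13) / 7 = 8.1429
deviations (xᵢ − x̄): 8.8571, 1.8571, -24.1429, 2.8571, 4.8571, 0.8571, 4.8571
Σ(xᵢ − x̄)² = 720.8571 ⇒ m₂ = 720.8571/7 = 102.97959
Σ(xᵢ − x̄)³ = -13117.9592 ⇒ m₃ = -13117.9592/7 = -1873.99417
m₂^(3/2) = 102.97959^(1.5) = 1045.02517
g1 = m₃ / m₂^(3/2) = -1873.99417 / 1045.02517 ≈ -1.7933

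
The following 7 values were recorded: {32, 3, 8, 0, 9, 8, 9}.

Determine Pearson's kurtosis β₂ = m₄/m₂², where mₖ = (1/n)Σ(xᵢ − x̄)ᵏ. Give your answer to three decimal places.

x̄ = 9.8571
Σ(xᵢ − x̄)² = 642.8571 ⇒ m₂ = 91.83673
Σ(xᵢ − x̄)⁴ = 252076.5831 ⇒ m₄ = 36010.94044
m₂² = 8433.98584
β₂ = m₄/m₂² = 36010.94044 / 8433.98584 ≈ 4.270

4.270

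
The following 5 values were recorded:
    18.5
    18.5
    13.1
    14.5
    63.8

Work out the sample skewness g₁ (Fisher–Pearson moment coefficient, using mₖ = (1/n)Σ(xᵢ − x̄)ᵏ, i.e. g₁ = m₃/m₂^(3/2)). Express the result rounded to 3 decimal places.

x̄ = (18.5 + 18.5 + 13.1 + 14.5 + 63.8) / 5 = 25.6800
deviations (xᵢ − x̄): -7.1800, -7.1800, -12.5800, -11.1800, 38.1200
Σ(xᵢ − x̄)² = 1839.4880 ⇒ m₂ = 1839.4880/5 = 367.89760
Σ(xᵢ − x̄)³ = 51264.9103 ⇒ m₃ = 51264.9103/5 = 10252.98206
m₂^(3/2) = 367.89760^(1.5) = 7056.51765
g₁ = m₃ / m₂^(3/2) = 10252.98206 / 7056.51765 ≈ 1.453

1.453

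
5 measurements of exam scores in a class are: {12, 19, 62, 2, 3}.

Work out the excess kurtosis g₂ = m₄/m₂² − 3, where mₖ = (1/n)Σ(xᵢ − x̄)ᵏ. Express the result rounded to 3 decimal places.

x̄ = 19.6000
Σ(xᵢ − x̄)² = 2441.2000 ⇒ m₂ = 488.24000
Σ(xᵢ − x̄)⁴ = 3407161.9360 ⇒ m₄ = 681432.38720
m₂² = 238378.29760
g₂ = m₄/m₂² − 3 = 2.85862 − 3 ≈ -0.141

-0.141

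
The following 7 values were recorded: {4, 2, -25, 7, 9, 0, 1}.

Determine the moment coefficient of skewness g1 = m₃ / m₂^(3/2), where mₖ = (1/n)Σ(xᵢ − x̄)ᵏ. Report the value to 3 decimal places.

x̄ = (4 + 2 - 25 + 7 + 9 + 0 + 1) / 7 = -0.2857
deviations (xᵢ − x̄): 4.2857, 2.2857, -24.7143, 7.2857, 9.2857, 0.2857, 1.2857
Σ(xᵢ − x̄)² = 775.4286 ⇒ m₂ = 775.4286/7 = 110.77551
Σ(xᵢ − x̄)³ = -13815.1837 ⇒ m₃ = -13815.1837/7 = -1973.59767
m₂^(3/2) = 110.77551^(1.5) = 1165.91164
g1 = m₃ / m₂^(3/2) = -1973.59767 / 1165.91164 ≈ -1.693

-1.693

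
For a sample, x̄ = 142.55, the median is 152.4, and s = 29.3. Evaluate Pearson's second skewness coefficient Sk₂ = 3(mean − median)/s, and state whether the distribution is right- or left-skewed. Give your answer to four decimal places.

-1.0085, left-skewed

Sk₂ = 3(142.55 − 152.4) / 29.3 = 3 × -9.8500 / 29.3
    = -29.5500 / 29.3 ≈ -1.0085
Sk₂ < 0 ⇒ mean < median ⇒ left-skewed (negative skew).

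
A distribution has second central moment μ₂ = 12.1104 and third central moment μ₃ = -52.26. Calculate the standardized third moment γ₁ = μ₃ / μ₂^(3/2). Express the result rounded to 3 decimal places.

-1.240

σ = √μ₂ = √12.1104 = 3.48000
σ³ = μ₂^(3/2) = 42.14419
γ₁ = μ₃/σ³ = -52.26 / 42.14419 ≈ -1.240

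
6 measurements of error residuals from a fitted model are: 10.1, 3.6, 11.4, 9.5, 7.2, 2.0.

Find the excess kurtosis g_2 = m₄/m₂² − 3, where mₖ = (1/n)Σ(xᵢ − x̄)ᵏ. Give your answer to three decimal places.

x̄ = 7.3000
Σ(xᵢ − x̄)² = 71.2800 ⇒ m₂ = 11.88000
Σ(xᵢ − x̄)⁴ = 1343.9316 ⇒ m₄ = 223.98860
m₂² = 141.13440
g_2 = m₄/m₂² − 3 = 1.58706 − 3 ≈ -1.413

-1.413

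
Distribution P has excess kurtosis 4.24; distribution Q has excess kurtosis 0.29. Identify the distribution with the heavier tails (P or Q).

Higher excess kurtosis ⇒ heavier tails relative to the normal distribution.
4.24 vs 0.29: the larger is 4.24, so P has heavier tails.

P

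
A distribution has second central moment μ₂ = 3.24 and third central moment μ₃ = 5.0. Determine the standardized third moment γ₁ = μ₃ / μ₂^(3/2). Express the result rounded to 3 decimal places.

0.857

σ = √μ₂ = √3.24 = 1.80000
σ³ = μ₂^(3/2) = 5.83200
γ₁ = μ₃/σ³ = 5.0 / 5.83200 ≈ 0.857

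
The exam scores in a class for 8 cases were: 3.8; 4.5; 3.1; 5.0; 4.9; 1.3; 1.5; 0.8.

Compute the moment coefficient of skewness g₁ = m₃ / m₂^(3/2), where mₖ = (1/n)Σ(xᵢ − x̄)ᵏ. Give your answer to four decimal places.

x̄ = (3.8 + 4.5 + 3.1 + 5.0 + 4.9 + 1.3 + 1.5 + 0.8) / 8 = 3.1125
deviations (xᵢ − x̄): 0.6875, 1.3875, -0.0125, 1.8875, 1.7875, -1.8125, -1.6125, -2.3125
Σ(xᵢ − x̄)² = 20.3888 ⇒ m₂ = 20.3888/8 = 2.54859
Σ(xᵢ − x̄)³ = -7.0816 ⇒ m₃ = -7.0816/8 = -0.88520
m₂^(3/2) = 2.54859^(1.5) = 4.06866
g₁ = m₃ / m₂^(3/2) = -0.88520 / 4.06866 ≈ -0.2176

-0.2176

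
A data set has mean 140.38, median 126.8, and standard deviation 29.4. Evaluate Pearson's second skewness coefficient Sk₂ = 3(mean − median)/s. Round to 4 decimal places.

1.3857

Sk₂ = 3(140.38 − 126.8) / 29.4 = 3 × 13.5800 / 29.4
    = 40.7400 / 29.4 ≈ 1.3857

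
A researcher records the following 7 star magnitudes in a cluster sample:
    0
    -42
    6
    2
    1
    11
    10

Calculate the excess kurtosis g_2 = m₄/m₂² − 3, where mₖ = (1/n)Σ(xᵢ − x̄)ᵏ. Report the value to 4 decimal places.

x̄ = -1.7143
Σ(xᵢ − x̄)² = 2005.4286 ⇒ m₂ = 286.48980
Σ(xᵢ − x̄)⁴ = 2682687.2478 ⇒ m₄ = 383241.03540
m₂² = 82076.40317
g_2 = m₄/m₂² − 3 = 4.66932 − 3 ≈ 1.6693

1.6693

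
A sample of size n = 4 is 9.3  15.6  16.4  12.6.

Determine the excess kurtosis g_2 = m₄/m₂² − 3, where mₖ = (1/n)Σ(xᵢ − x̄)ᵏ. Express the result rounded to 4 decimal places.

-1.3716

x̄ = 13.4750
Σ(xᵢ − x̄)² = 31.2675 ⇒ m₂ = 7.81687
Σ(xᵢ − x̄)⁴ = 398.0025 ⇒ m₄ = 99.50061
m₂² = 61.10353
g_2 = m₄/m₂² − 3 = 1.62839 − 3 ≈ -1.3716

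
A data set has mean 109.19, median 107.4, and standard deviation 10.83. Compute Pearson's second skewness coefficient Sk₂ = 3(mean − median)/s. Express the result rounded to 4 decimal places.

0.4958

Sk₂ = 3(109.19 − 107.4) / 10.83 = 3 × 1.7900 / 10.83
    = 5.3700 / 10.83 ≈ 0.4958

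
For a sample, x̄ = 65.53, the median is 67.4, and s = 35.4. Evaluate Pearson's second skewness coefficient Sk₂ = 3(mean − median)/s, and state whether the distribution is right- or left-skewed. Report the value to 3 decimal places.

Sk₂ = 3(65.53 − 67.4) / 35.4 = 3 × -1.8700 / 35.4
    = -5.6100 / 35.4 ≈ -0.158
Sk₂ < 0 ⇒ mean < median ⇒ left-skewed (negative skew).

-0.158, left-skewed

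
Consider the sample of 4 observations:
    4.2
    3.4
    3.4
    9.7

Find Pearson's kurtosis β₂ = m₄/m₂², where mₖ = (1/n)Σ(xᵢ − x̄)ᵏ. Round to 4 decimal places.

x̄ = 5.1750
Σ(xᵢ − x̄)² = 27.7275 ⇒ m₂ = 6.93187
Σ(xᵢ − x̄)⁴ = 440.0078 ⇒ m₄ = 110.00195
m₂² = 48.05089
β₂ = m₄/m₂² = 110.00195 / 48.05089 ≈ 2.2893

2.2893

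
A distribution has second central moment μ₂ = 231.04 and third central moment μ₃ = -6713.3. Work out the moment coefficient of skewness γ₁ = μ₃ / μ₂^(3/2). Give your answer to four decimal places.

σ = √μ₂ = √231.04 = 15.20000
σ³ = μ₂^(3/2) = 3511.80800
γ₁ = μ₃/σ³ = -6713.3 / 3511.80800 ≈ -1.9116

-1.9116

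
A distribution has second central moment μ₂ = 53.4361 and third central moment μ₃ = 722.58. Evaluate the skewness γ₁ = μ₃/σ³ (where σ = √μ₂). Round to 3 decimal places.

σ = √μ₂ = √53.4361 = 7.31000
σ³ = μ₂^(3/2) = 390.61789
γ₁ = μ₃/σ³ = 722.58 / 390.61789 ≈ 1.850

1.850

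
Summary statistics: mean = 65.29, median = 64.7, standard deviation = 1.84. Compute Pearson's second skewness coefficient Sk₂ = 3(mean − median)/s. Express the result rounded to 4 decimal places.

Sk₂ = 3(65.29 − 64.7) / 1.84 = 3 × 0.5900 / 1.84
    = 1.7700 / 1.84 ≈ 0.9620

0.9620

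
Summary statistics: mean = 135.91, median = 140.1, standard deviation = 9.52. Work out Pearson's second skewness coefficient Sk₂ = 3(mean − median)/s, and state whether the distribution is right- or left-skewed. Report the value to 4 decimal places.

Sk₂ = 3(135.91 − 140.1) / 9.52 = 3 × -4.1900 / 9.52
    = -12.5700 / 9.52 ≈ -1.3204
Sk₂ < 0 ⇒ mean < median ⇒ left-skewed (negative skew).

-1.3204, left-skewed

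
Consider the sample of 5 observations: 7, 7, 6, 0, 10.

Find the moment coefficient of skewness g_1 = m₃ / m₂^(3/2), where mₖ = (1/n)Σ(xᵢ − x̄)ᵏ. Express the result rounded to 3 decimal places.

x̄ = (7 + 7 + 6 + 0 + 10) / 5 = 6.0000
deviations (xᵢ − x̄): 1.0000, 1.0000, 0.0000, -6.0000, 4.0000
Σ(xᵢ − x̄)² = 54.0000 ⇒ m₂ = 54.0000/5 = 10.80000
Σ(xᵢ − x̄)³ = -150.0000 ⇒ m₃ = -150.0000/5 = -30.00000
m₂^(3/2) = 10.80000^(1.5) = 35.49242
g_1 = m₃ / m₂^(3/2) = -30.00000 / 35.49242 ≈ -0.845

-0.845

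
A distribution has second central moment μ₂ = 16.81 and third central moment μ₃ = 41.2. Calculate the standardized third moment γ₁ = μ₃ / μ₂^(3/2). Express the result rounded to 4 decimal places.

σ = √μ₂ = √16.81 = 4.10000
σ³ = μ₂^(3/2) = 68.92100
γ₁ = μ₃/σ³ = 41.2 / 68.92100 ≈ 0.5978

0.5978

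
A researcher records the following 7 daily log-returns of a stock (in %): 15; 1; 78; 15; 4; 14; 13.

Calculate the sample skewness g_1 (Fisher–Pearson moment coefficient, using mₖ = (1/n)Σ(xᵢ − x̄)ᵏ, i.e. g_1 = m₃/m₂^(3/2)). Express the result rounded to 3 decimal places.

x̄ = (15 + 1 + 78 + 15 + 4 + 14 + 13) / 7 = 20.0000
deviations (xᵢ − x̄): -5.0000, -19.0000, 58.0000, -5.0000, -16.0000, -6.0000, -7.0000
Σ(xᵢ − x̄)² = 4116.0000 ⇒ m₂ = 4116.0000/7 = 588.00000
Σ(xᵢ − x̄)³ = 183348.0000 ⇒ m₃ = 183348.0000/7 = 26192.57143
m₂^(3/2) = 588.00000^(1.5) = 14258.24225
g_1 = m₃ / m₂^(3/2) = 26192.57143 / 14258.24225 ≈ 1.837

1.837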